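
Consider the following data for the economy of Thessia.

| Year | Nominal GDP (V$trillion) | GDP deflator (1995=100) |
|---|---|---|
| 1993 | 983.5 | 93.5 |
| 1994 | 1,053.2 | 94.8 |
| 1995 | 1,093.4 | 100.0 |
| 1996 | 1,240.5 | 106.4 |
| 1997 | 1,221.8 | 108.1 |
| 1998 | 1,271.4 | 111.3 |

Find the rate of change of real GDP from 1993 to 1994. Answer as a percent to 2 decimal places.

5.62%

Real GDP 1993 = 983.5/0.935 = 1051.87.
Real GDP 1994 = 1053.2/0.948 = 1110.97.
Change = 1110.97/1051.87 − 1 = 0.0562.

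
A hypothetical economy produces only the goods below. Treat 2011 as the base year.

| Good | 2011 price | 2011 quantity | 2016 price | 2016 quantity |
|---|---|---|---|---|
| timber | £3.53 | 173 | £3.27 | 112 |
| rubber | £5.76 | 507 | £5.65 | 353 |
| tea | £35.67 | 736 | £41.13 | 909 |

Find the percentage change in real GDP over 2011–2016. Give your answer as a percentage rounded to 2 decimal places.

17.02%

Real GDP 2011 = Nominal GDP 2011 = 3.53·173 + 5.76·507 + 35.67·736 = 29784.13.
Real GDP 2016 (at 2011 prices) = 3.53·112 + 5.76·353 + 35.67·909 = 34852.67.
Real growth = 34852.67/29784.13 − 1 = 0.1702.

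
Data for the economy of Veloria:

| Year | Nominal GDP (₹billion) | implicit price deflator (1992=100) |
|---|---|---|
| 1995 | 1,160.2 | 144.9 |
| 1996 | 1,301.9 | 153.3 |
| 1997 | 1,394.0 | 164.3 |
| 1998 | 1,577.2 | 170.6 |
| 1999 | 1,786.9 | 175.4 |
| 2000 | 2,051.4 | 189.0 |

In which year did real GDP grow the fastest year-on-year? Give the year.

1999

1996: real = 1301.9/1.533 = 849.25; growth vs 1995 (800.69) = 6.06%.
1997: real = 1394.0/1.643 = 848.45; growth vs 1996 (849.25) = -0.09%.
1998: real = 1577.2/1.706 = 924.50; growth vs 1997 (848.45) = 8.96%.
1999: real = 1786.9/1.754 = 1018.76; growth vs 1998 (924.50) = 10.20%.
2000: real = 2051.4/1.890 = 1085.40; growth vs 1999 (1018.76) = 6.54%.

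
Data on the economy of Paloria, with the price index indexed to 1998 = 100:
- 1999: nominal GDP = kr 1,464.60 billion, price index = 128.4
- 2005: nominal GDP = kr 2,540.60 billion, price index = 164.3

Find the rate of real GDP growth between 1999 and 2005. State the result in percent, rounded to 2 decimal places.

Deflate each year: 1999 → 1464.60/1.284 = 1140.65; 2005 → 2540.60/1.643 = 1546.32.
So real GDP changed by 1546.32/1140.65 − 1 = 0.3556, i.e. 35.56%.

35.56%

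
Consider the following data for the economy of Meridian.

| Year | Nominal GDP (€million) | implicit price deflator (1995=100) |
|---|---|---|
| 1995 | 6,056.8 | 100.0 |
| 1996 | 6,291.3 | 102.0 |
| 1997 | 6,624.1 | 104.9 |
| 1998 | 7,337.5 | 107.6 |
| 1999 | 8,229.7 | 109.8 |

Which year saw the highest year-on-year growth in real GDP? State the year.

1996: real = 6291.3/1.020 = 6167.94; growth vs 1995 (6056.80) = 1.83%.
1997: real = 6624.1/1.049 = 6314.68; growth vs 1996 (6167.94) = 2.38%.
1998: real = 7337.5/1.076 = 6819.24; growth vs 1997 (6314.68) = 7.99%.
1999: real = 8229.7/1.098 = 7495.17; growth vs 1998 (6819.24) = 9.91%.

1999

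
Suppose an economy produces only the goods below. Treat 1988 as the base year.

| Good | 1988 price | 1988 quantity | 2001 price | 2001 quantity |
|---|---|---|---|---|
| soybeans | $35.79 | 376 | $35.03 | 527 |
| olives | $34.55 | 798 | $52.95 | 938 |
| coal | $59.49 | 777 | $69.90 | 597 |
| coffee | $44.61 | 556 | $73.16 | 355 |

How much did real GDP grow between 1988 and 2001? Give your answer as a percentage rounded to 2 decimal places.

-8.42%

Real GDP 1988 = Nominal GDP 1988 = 35.79·376 + 34.55·798 + 59.49·777 + 44.61·556 = 112054.83.
Real GDP 2001 (at 1988 prices) = 35.79·527 + 34.55·938 + 59.49·597 + 44.61·355 = 102621.31.
Real growth = 102621.31/112054.83 − 1 = -0.0842.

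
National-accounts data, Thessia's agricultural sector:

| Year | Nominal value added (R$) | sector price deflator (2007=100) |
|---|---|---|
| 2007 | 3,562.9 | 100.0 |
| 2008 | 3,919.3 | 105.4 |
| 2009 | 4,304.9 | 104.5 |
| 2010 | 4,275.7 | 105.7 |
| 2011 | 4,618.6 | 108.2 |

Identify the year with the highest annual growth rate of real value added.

2008: real = 3919.3/1.054 = 3718.50; growth vs 2007 (3562.90) = 4.37%.
2009: real = 4304.9/1.045 = 4119.52; growth vs 2008 (3718.50) = 10.78%.
2010: real = 4275.7/1.057 = 4045.13; growth vs 2009 (4119.52) = -1.81%.
2011: real = 4618.6/1.082 = 4268.58; growth vs 2010 (4045.13) = 5.52%.

2009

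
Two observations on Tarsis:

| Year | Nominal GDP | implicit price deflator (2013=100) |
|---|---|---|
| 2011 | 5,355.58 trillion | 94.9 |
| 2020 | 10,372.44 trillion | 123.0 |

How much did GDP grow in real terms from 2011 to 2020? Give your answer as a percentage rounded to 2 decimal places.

Deflate each year: 2011 → 5355.58/0.949 = 5643.39; 2020 → 10372.44/1.230 = 8432.88.
So real GDP changed by 8432.88/5643.39 − 1 = 0.4943, i.e. 49.43%.

49.43%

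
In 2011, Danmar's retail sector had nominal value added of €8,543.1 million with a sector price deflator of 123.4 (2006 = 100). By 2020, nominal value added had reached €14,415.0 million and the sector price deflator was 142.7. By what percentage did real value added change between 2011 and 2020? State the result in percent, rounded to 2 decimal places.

45.91%

Real value added 2011 = 8543.1 / 1.234 = 6923.10.
Real value added 2020 = 14415.0 / 1.427 = 10101.61.
Real growth = 10101.61 / 6923.10 − 1 = 0.4591.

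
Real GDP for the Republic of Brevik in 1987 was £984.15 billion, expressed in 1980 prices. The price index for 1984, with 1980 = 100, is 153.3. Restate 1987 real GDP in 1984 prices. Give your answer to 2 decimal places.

£1,508.70 billion

Real GDP in 1984 prices = Real GDP in 1980 prices × (P_1984/P_1980) = 984.15 × 1.533 = 1508.70.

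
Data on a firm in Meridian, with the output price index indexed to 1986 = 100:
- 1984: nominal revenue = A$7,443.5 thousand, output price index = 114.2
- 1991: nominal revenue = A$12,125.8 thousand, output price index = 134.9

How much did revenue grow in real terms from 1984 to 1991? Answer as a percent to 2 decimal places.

Deflate each year: 1984 → 7443.5/1.142 = 6517.95; 1991 → 12125.8/1.349 = 8988.73.
So real revenue changed by 8988.73/6517.95 − 1 = 0.3791, i.e. 37.91%.

37.91%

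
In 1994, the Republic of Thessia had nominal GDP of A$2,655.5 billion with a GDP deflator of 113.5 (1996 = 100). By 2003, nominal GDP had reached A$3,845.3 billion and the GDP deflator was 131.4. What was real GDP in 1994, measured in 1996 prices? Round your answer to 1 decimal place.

Real GDP = Nominal / (GDP deflator/100) = 2655.5 / 1.135 = 2339.65.

A$2,339.6 billion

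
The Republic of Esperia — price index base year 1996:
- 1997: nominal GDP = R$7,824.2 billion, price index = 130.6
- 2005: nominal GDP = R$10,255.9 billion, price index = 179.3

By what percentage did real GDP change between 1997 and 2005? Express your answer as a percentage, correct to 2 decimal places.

-4.52%

Deflate each year: 1997 → 7824.2/1.306 = 5990.96; 2005 → 10255.9/1.793 = 5719.97.
So real GDP changed by 5719.97/5990.96 − 1 = -0.0452, i.e. -4.52%.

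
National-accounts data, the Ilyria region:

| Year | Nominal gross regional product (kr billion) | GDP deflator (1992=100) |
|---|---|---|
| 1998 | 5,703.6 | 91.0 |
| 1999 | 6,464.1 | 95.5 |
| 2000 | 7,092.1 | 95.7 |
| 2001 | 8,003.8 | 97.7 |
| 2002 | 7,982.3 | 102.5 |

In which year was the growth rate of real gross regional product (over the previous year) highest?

2001

1999: real = 6464.1/0.955 = 6768.69; growth vs 1998 (6267.69) = 7.99%.
2000: real = 7092.1/0.957 = 7410.76; growth vs 1999 (6768.69) = 9.49%.
2001: real = 8003.8/0.977 = 8192.22; growth vs 2000 (7410.76) = 10.54%.
2002: real = 7982.3/1.025 = 7787.61; growth vs 2001 (8192.22) = -4.94%.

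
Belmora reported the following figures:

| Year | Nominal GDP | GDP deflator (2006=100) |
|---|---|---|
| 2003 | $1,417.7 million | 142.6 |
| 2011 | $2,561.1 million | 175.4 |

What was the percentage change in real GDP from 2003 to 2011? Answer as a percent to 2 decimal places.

46.87%

Real GDP 2003 = 1417.7 / 1.426 = 994.18.
Real GDP 2011 = 2561.1 / 1.754 = 1460.15.
Real growth = 1460.15 / 994.18 − 1 = 0.4687.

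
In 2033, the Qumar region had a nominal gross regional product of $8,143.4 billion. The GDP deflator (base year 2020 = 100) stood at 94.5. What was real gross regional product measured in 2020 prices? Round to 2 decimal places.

$8,617.35 billion

Real gross regional product = Nominal / (GDP deflator/100) = 8143.4 / 0.945 = 8617.35.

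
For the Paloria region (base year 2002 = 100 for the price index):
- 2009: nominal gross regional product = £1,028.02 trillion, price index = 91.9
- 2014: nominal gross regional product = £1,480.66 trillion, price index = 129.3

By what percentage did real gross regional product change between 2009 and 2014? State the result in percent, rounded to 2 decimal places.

2.37%

Deflate each year: 2009 → 1028.02/0.919 = 1118.63; 2014 → 1480.66/1.293 = 1145.14.
So real gross regional product changed by 1145.14/1118.63 − 1 = 0.0237, i.e. 2.37%.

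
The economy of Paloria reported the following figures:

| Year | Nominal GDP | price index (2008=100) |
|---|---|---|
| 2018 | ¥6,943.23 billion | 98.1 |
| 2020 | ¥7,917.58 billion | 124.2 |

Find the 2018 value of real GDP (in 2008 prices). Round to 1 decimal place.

¥7,077.7 billion

Real GDP = Nominal / (price index/100) = 6943.23 / 0.981 = 7077.71.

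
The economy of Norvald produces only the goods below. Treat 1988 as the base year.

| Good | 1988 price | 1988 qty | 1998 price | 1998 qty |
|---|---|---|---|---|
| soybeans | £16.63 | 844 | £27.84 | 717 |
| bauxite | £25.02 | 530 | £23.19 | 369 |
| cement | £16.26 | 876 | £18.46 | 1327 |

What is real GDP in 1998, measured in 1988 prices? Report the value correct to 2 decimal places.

Real GDP 1998 = Σ (p_1988 × q_1998) = 16.63·717 + 25.02·369 + 16.26·1327 = 42733.11.

£42733.11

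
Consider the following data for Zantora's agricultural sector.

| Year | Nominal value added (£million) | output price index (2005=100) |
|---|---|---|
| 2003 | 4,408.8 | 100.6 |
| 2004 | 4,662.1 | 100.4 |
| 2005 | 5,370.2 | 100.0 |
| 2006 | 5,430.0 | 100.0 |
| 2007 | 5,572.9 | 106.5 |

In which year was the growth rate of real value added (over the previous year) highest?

2005

2004: real = 4662.1/1.004 = 4643.53; growth vs 2003 (4382.50) = 5.96%.
2005: real = 5370.2/1.000 = 5370.20; growth vs 2004 (4643.53) = 15.65%.
2006: real = 5430.0/1.000 = 5430.00; growth vs 2005 (5370.20) = 1.11%.
2007: real = 5572.9/1.065 = 5232.77; growth vs 2006 (5430.00) = -3.63%.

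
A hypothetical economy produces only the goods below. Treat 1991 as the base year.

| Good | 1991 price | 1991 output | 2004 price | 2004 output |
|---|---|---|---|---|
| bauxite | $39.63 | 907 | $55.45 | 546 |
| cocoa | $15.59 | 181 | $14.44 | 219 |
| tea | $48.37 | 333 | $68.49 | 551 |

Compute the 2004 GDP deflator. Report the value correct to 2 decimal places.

137.66

Nominal GDP 2004 = 55.45·546 + 14.44·219 + 68.49·551 = 71176.05.
Real GDP 2004 (at 1991 prices) = 39.63·546 + 15.59·219 + 48.37·551 = 51704.06.
Deflator = Nominal/Real × 100 = 71176.05/51704.06 × 100 = 137.660.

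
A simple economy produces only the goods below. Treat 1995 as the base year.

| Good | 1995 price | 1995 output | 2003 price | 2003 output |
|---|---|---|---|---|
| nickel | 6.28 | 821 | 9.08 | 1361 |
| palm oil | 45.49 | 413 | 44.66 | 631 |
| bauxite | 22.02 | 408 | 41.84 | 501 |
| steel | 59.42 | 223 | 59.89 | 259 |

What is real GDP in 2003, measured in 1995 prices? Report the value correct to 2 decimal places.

Real GDP 2003 = Σ (p_1995 × q_2003) = 6.28·1361 + 45.49·631 + 22.02·501 + 59.42·259 = 63673.07.

63673.07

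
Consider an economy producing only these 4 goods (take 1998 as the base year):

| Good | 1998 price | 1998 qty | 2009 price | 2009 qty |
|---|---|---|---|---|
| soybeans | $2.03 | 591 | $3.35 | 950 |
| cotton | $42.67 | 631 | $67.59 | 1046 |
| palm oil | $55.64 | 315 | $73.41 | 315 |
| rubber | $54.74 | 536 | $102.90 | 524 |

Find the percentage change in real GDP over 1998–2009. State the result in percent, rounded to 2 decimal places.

23.71%

Real GDP 1998 = Nominal GDP 1998 = 2.03·591 + 42.67·631 + 55.64·315 + 54.74·536 = 74991.74.
Real GDP 2009 (at 1998 prices) = 2.03·950 + 42.67·1046 + 55.64·315 + 54.74·524 = 92771.68.
Real growth = 92771.68/74991.74 − 1 = 0.2371.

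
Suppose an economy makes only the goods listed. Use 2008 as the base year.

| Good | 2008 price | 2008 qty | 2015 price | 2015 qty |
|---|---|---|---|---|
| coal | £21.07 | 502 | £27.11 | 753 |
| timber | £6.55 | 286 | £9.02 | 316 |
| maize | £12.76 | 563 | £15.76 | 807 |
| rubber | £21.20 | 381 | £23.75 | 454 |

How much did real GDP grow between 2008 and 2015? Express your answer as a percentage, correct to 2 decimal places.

36.61%

Real GDP 2008 = Nominal GDP 2008 = 21.07·502 + 6.55·286 + 12.76·563 + 21.20·381 = 27711.52.
Real GDP 2015 (at 2008 prices) = 21.07·753 + 6.55·316 + 12.76·807 + 21.20·454 = 37857.63.
Real growth = 37857.63/27711.52 − 1 = 0.3661.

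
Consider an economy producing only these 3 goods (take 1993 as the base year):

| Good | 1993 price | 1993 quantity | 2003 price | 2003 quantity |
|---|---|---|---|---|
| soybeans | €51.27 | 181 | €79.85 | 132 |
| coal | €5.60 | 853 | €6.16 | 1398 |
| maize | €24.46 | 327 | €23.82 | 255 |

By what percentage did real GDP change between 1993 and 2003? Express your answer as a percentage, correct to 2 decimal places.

Real GDP 1993 = Nominal GDP 1993 = 51.27·181 + 5.60·853 + 24.46·327 = 22055.09.
Real GDP 2003 (at 1993 prices) = 51.27·132 + 5.60·1398 + 24.46·255 = 20833.74.
Real growth = 20833.74/22055.09 − 1 = -0.0554.

-5.54%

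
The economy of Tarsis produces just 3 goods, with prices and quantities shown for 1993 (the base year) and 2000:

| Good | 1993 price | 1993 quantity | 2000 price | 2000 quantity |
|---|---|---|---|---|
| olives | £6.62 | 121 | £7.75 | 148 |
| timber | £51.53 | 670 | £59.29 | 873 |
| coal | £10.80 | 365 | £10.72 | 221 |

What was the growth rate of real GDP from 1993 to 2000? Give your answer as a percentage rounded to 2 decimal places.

Real GDP 1993 = Nominal GDP 1993 = 6.62·121 + 51.53·670 + 10.80·365 = 39268.12.
Real GDP 2000 (at 1993 prices) = 6.62·148 + 51.53·873 + 10.80·221 = 48352.25.
Real growth = 48352.25/39268.12 − 1 = 0.2313.

23.13%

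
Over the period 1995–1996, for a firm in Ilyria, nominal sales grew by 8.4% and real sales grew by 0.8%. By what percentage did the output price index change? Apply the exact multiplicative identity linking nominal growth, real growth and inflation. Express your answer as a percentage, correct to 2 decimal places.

7.54%

(1 + g_nom) = (1 + g_real)(1 + π), so π = 1.0840 / 1.0080 − 1 = 0.07540.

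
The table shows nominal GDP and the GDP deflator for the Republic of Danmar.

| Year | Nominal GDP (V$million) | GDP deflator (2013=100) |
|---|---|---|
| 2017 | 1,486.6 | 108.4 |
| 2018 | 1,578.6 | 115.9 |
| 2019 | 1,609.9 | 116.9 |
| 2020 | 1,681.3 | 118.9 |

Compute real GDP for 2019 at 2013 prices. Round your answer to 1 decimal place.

Real GDP 2019 = 1609.9 / 1.169 = 1377.16.

V$1,377.2 million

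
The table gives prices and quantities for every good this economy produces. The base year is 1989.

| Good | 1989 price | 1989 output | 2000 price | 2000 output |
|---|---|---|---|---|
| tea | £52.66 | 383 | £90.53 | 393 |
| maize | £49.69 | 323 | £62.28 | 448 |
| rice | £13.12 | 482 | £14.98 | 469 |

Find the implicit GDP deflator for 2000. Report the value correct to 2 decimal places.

143.57

Nominal GDP 2000 = 90.53·393 + 62.28·448 + 14.98·469 = 70505.35.
Real GDP 2000 (at 1989 prices) = 52.66·393 + 49.69·448 + 13.12·469 = 49109.78.
Deflator = Nominal/Real × 100 = 70505.35/49109.78 × 100 = 143.567.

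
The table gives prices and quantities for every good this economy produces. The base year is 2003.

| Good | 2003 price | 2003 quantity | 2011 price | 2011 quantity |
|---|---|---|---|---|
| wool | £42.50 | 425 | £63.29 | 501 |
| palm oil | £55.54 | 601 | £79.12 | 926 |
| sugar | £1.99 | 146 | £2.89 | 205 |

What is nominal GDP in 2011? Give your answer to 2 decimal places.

£105565.86

Nominal GDP 2011 = Σ (p_2011 × q_2011) = 63.29·501 + 79.12·926 + 2.89·205 = 105565.86.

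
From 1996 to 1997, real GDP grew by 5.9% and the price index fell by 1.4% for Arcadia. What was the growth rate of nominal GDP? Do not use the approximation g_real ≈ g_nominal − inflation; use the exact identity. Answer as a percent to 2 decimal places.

(1 + g_nom) = (1 + g_real)(1 + π) = 1.0590 × 0.9860 = 1.04417.

4.42%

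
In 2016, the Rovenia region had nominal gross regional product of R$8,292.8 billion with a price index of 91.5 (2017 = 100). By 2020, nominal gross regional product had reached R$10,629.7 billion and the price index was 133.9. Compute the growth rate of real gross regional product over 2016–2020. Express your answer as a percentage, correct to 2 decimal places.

-12.41%

Real gross regional product 2016 = 8292.8 / 0.915 = 9063.17.
Real gross regional product 2020 = 10629.7 / 1.339 = 7938.54.
Real growth = 7938.54 / 9063.17 − 1 = -0.1241.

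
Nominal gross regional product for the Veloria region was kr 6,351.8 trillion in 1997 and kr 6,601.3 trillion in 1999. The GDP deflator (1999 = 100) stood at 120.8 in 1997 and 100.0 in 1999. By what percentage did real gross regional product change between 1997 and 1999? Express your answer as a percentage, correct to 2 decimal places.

Real gross regional product 1997 = 6351.8 / 1.208 = 5258.11.
Real gross regional product 1999 = 6601.3 / 1.000 = 6601.30.
Real growth = 6601.30 / 5258.11 − 1 = 0.2555.

25.55%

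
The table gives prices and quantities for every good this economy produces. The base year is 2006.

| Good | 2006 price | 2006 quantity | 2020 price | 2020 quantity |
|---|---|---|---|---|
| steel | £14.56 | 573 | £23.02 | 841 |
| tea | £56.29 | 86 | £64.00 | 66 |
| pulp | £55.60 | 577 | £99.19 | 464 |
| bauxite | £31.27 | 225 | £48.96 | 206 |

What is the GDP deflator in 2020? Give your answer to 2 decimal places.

Nominal GDP 2020 = 23.02·841 + 64.00·66 + 99.19·464 + 48.96·206 = 79693.74.
Real GDP 2020 (at 2006 prices) = 14.56·841 + 56.29·66 + 55.60·464 + 31.27·206 = 48200.12.
Deflator = Nominal/Real × 100 = 79693.74/48200.12 × 100 = 165.339.

165.34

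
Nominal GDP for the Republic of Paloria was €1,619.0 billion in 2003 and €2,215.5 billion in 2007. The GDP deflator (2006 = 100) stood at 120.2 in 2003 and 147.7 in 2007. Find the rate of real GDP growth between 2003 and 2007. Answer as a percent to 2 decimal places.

Deflate each year: 2003 → 1619.0/1.202 = 1346.92; 2007 → 2215.5/1.477 = 1500.00.
So real GDP changed by 1500.00/1346.92 − 1 = 0.1137, i.e. 11.37%.

11.37%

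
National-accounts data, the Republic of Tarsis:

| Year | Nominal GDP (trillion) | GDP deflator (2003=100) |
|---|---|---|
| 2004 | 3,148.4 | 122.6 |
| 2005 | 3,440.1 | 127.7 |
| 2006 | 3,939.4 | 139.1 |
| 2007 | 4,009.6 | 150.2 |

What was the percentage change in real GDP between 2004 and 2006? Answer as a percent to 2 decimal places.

Real GDP 2004 = 3148.4/1.226 = 2568.03.
Real GDP 2006 = 3939.4/1.391 = 2832.06.
Change = 2832.06/2568.03 − 1 = 0.1028.

10.28%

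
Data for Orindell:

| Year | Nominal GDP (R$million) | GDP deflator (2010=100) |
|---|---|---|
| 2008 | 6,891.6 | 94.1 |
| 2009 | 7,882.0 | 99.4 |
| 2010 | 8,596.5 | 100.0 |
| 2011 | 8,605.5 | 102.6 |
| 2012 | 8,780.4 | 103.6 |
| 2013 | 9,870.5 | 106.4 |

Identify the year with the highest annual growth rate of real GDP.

2013

2009: real = 7882.0/0.994 = 7929.58; growth vs 2008 (7323.70) = 8.27%.
2010: real = 8596.5/1.000 = 8596.50; growth vs 2009 (7929.58) = 8.41%.
2011: real = 8605.5/1.026 = 8387.43; growth vs 2010 (8596.50) = -2.43%.
2012: real = 8780.4/1.036 = 8475.29; growth vs 2011 (8387.43) = 1.05%.
2013: real = 9870.5/1.064 = 9276.79; growth vs 2012 (8475.29) = 9.46%.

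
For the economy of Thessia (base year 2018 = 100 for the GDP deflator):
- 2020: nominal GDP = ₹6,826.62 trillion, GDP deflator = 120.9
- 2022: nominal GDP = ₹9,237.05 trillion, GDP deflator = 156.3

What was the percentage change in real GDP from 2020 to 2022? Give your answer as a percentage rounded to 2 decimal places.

4.66%

Deflate each year: 2020 → 6826.62/1.209 = 5646.50; 2022 → 9237.05/1.563 = 5909.82.
So real GDP changed by 5909.82/5646.50 − 1 = 0.0466, i.e. 4.66%.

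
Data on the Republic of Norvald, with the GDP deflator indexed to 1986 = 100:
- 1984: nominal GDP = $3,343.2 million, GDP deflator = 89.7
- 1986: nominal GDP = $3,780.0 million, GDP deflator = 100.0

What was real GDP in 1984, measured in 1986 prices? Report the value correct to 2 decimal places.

Real GDP = Nominal / (GDP deflator/100) = 3343.2 / 0.897 = 3727.09.

$3,727.09 million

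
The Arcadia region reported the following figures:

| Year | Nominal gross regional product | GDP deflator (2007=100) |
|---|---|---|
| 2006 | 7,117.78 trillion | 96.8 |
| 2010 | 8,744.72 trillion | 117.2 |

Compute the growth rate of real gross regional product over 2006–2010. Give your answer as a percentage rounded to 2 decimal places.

Real gross regional product 2006 = 7117.78 / 0.968 = 7353.08.
Real gross regional product 2010 = 8744.72 / 1.172 = 7461.37.
Real growth = 7461.37 / 7353.08 − 1 = 0.0147.

1.47%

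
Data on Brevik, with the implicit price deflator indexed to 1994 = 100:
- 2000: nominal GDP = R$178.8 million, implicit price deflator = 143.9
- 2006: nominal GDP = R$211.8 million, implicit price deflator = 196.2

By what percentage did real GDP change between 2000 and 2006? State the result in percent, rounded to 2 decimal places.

Deflate each year: 2000 → 178.8/1.439 = 124.25; 2006 → 211.8/1.962 = 107.95.
So real GDP changed by 107.95/124.25 − 1 = -0.1312, i.e. -13.12%.

-13.12%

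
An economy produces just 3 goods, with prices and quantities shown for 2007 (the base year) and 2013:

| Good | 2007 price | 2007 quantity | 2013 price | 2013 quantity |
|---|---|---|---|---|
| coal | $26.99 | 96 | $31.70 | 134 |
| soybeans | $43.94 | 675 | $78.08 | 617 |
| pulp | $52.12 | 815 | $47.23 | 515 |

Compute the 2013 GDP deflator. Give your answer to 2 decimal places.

133.31

Nominal GDP 2013 = 31.70·134 + 78.08·617 + 47.23·515 = 76746.61.
Real GDP 2013 (at 2007 prices) = 26.99·134 + 43.94·617 + 52.12·515 = 57569.44.
Deflator = Nominal/Real × 100 = 76746.61/57569.44 × 100 = 133.311.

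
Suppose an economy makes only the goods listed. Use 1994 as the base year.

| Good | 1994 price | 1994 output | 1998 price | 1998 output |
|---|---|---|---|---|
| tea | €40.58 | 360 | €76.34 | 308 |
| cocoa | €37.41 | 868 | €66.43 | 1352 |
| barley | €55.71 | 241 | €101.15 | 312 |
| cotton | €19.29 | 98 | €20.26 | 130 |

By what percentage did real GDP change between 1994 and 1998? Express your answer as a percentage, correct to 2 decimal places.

32.96%

Real GDP 1994 = Nominal GDP 1994 = 40.58·360 + 37.41·868 + 55.71·241 + 19.29·98 = 62397.21.
Real GDP 1998 (at 1994 prices) = 40.58·308 + 37.41·1352 + 55.71·312 + 19.29·130 = 82966.18.
Real growth = 82966.18/62397.21 − 1 = 0.3296.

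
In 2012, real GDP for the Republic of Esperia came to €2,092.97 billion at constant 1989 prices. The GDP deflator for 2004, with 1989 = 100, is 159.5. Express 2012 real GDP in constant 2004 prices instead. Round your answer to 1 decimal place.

€3,338.3 billion

Real GDP in 2004 prices = Real GDP in 1989 prices × (P_2004/P_1989) = 2092.97 × 1.595 = 3338.29.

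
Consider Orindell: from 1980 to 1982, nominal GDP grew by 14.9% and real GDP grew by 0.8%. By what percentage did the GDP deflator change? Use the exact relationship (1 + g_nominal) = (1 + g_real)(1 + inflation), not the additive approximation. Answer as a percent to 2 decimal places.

13.99%

(1 + g_nom) = (1 + g_real)(1 + π), so π = 1.1490 / 1.0080 − 1 = 0.13988.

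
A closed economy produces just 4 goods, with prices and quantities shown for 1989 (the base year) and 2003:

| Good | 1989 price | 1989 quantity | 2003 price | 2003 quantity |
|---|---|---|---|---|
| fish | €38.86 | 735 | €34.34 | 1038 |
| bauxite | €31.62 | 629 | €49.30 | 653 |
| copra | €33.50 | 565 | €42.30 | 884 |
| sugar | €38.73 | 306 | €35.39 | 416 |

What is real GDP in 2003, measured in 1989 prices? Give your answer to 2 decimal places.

€106710.22

Real GDP 2003 = Σ (p_1989 × q_2003) = 38.86·1038 + 31.62·653 + 33.50·884 + 38.73·416 = 106710.22.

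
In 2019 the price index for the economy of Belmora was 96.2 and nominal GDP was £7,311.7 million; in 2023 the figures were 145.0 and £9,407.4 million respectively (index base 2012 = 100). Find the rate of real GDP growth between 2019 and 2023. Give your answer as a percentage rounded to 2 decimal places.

Deflate each year: 2019 → 7311.7/0.962 = 7600.52; 2023 → 9407.4/1.450 = 6487.86.
So real GDP changed by 6487.86/7600.52 − 1 = -0.1464, i.e. -14.64%.

-14.64%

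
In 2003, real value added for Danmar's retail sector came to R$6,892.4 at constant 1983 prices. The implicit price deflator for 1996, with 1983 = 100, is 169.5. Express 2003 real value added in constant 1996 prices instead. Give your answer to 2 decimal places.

R$11,682.62

Real value added in 1996 prices = Real value added in 1983 prices × (P_1996/P_1983) = 6892.4 × 1.695 = 11682.62.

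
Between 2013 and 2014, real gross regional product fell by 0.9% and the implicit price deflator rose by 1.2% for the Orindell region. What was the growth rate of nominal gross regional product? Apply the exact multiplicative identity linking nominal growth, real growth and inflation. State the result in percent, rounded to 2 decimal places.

(1 + g_nom) = (1 + g_real)(1 + π) = 0.9910 × 1.0120 = 1.00289.

0.29%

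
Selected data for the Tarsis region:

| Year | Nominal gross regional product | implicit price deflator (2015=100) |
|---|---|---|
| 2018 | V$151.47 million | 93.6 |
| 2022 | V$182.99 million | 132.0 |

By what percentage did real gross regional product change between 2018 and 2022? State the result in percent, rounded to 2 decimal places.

Real gross regional product 2018 = 151.47 / 0.936 = 161.83.
Real gross regional product 2022 = 182.99 / 1.320 = 138.63.
Real growth = 138.63 / 161.83 − 1 = -0.1434.

-14.34%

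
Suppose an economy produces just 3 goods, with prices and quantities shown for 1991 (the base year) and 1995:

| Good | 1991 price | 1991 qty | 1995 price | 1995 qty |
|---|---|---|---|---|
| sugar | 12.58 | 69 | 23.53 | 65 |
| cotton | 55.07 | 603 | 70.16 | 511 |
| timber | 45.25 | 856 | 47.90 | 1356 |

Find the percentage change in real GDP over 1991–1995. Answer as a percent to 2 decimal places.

24.05%

Real GDP 1991 = Nominal GDP 1991 = 12.58·69 + 55.07·603 + 45.25·856 = 72809.23.
Real GDP 1995 (at 1991 prices) = 12.58·65 + 55.07·511 + 45.25·1356 = 90317.47.
Real growth = 90317.47/72809.23 − 1 = 0.2405.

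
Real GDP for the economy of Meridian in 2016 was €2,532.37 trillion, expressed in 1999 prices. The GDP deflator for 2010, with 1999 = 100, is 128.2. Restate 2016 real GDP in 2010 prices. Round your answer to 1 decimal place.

Real GDP in 2010 prices = Real GDP in 1999 prices × (P_2010/P_1999) = 2532.37 × 1.282 = 3246.50.

€3,246.5 trillion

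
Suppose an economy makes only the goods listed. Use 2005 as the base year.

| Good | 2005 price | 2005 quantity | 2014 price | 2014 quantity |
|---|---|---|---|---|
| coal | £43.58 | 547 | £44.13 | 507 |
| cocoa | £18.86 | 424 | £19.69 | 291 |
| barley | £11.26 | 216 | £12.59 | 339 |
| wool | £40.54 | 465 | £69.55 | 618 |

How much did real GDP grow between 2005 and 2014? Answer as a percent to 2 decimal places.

Real GDP 2005 = Nominal GDP 2005 = 43.58·547 + 18.86·424 + 11.26·216 + 40.54·465 = 53118.16.
Real GDP 2014 (at 2005 prices) = 43.58·507 + 18.86·291 + 11.26·339 + 40.54·618 = 56454.18.
Real growth = 56454.18/53118.16 − 1 = 0.0628.

6.28%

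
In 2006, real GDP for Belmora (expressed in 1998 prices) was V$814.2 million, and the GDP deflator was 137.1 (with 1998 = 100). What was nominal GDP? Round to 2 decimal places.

V$1,116.27 million

Nominal GDP = Real × (GDP deflator/100) = 814.2 × 1.371 = 1116.27.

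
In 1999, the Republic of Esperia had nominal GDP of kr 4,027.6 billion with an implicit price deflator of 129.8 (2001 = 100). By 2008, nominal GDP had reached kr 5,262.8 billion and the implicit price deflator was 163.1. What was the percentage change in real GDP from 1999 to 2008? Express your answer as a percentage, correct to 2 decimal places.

Deflate each year: 1999 → 4027.6/1.298 = 3102.93; 2008 → 5262.8/1.631 = 3226.73.
So real GDP changed by 3226.73/3102.93 − 1 = 0.0399, i.e. 3.99%.

3.99%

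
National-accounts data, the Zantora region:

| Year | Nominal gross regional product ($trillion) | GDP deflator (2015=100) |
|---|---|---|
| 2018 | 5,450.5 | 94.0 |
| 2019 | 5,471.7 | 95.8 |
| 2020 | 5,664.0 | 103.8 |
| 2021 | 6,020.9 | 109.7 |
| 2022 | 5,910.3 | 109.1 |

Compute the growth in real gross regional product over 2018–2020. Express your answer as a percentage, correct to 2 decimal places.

Real gross regional product 2018 = 5450.5/0.940 = 5798.40.
Real gross regional product 2020 = 5664.0/1.038 = 5456.65.
Change = 5456.65/5798.40 − 1 = -0.0589.

-5.89%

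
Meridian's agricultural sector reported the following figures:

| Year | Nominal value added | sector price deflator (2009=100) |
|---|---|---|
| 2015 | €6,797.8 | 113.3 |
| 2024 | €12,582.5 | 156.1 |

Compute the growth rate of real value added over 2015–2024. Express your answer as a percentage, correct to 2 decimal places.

34.35%

Deflate each year: 2015 → 6797.8/1.133 = 5999.82; 2024 → 12582.5/1.561 = 8060.54.
So real value added changed by 8060.54/5999.82 − 1 = 0.3435, i.e. 34.35%.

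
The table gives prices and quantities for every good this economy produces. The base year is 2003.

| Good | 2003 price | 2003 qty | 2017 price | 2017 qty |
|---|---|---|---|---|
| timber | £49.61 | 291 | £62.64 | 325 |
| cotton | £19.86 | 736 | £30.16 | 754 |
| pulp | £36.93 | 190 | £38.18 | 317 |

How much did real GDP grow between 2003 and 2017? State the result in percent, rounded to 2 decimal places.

Real GDP 2003 = Nominal GDP 2003 = 49.61·291 + 19.86·736 + 36.93·190 = 36070.17.
Real GDP 2017 (at 2003 prices) = 49.61·325 + 19.86·754 + 36.93·317 = 42804.50.
Real growth = 42804.50/36070.17 − 1 = 0.1867.

18.67%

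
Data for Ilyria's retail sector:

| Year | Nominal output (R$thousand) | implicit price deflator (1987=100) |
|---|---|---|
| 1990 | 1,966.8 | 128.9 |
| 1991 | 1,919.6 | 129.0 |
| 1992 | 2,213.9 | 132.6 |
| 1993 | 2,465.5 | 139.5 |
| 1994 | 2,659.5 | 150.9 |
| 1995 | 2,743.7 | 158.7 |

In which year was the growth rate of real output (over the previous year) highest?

1991: real = 1919.6/1.290 = 1488.06; growth vs 1990 (1525.83) = -2.48%.
1992: real = 2213.9/1.326 = 1669.61; growth vs 1991 (1488.06) = 12.20%.
1993: real = 2465.5/1.395 = 1767.38; growth vs 1992 (1669.61) = 5.86%.
1994: real = 2659.5/1.509 = 1762.43; growth vs 1993 (1767.38) = -0.28%.
1995: real = 2743.7/1.587 = 1728.86; growth vs 1994 (1762.43) = -1.90%.

1992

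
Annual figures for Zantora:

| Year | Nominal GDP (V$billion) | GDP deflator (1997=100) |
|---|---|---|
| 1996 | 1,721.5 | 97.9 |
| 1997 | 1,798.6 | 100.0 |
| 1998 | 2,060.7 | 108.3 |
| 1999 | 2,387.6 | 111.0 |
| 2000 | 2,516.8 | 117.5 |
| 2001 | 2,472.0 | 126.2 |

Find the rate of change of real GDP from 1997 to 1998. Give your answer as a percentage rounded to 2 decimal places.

Real GDP 1997 = 1798.6/1.000 = 1798.60.
Real GDP 1998 = 2060.7/1.083 = 1902.77.
Change = 1902.77/1798.60 − 1 = 0.0579.

5.79%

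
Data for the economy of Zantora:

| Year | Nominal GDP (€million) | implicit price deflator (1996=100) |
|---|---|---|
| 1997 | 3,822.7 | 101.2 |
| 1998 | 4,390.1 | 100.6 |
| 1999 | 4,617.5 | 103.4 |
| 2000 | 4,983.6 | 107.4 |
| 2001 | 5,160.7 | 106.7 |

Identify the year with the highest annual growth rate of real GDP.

1998

1998: real = 4390.1/1.006 = 4363.92; growth vs 1997 (3777.37) = 15.53%.
1999: real = 4617.5/1.034 = 4465.67; growth vs 1998 (4363.92) = 2.33%.
2000: real = 4983.6/1.074 = 4640.22; growth vs 1999 (4465.67) = 3.91%.
2001: real = 5160.7/1.067 = 4836.64; growth vs 2000 (4640.22) = 4.23%.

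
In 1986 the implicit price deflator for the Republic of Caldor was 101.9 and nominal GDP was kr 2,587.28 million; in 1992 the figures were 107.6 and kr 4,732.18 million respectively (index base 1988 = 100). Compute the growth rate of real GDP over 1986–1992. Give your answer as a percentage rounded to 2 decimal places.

73.21%

Real GDP 1986 = 2587.28 / 1.019 = 2539.04.
Real GDP 1992 = 4732.18 / 1.076 = 4397.94.
Real growth = 4397.94 / 2539.04 − 1 = 0.7321.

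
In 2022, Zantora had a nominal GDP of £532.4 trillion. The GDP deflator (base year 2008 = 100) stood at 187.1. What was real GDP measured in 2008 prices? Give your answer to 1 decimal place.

£284.6 trillion

Real GDP = Nominal / (GDP deflator/100) = 532.4 / 1.871 = 284.55.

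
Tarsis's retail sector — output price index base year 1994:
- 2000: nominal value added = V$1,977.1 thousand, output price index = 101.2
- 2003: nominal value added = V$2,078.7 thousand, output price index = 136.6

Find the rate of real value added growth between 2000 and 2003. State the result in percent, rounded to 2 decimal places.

Deflate each year: 2000 → 1977.1/1.012 = 1953.66; 2003 → 2078.7/1.366 = 1521.74.
So real value added changed by 1521.74/1953.66 − 1 = -0.2211, i.e. -22.11%.

-22.11%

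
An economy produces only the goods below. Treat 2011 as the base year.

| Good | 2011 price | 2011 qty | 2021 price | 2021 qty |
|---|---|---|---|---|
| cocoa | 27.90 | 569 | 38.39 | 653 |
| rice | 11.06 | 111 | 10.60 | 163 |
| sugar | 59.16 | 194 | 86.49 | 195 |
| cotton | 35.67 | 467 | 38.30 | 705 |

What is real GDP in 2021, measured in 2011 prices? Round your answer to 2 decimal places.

Real GDP 2021 = Σ (p_2011 × q_2021) = 27.90·653 + 11.06·163 + 59.16·195 + 35.67·705 = 56705.03.

56705.03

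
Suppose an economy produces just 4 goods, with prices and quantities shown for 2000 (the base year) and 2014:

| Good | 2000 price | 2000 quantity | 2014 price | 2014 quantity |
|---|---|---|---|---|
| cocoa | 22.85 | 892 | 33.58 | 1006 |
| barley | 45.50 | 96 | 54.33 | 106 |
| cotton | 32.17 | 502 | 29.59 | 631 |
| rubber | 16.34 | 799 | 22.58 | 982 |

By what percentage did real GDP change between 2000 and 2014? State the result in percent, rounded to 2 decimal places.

18.90%

Real GDP 2000 = Nominal GDP 2000 = 22.85·892 + 45.50·96 + 32.17·502 + 16.34·799 = 53955.20.
Real GDP 2014 (at 2000 prices) = 22.85·1006 + 45.50·106 + 32.17·631 + 16.34·982 = 64155.25.
Real growth = 64155.25/53955.20 − 1 = 0.1890.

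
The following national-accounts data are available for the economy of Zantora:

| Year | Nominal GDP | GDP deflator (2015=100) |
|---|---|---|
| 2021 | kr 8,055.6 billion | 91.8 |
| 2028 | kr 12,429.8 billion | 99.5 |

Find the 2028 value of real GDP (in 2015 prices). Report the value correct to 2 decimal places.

Real GDP = Nominal / (GDP deflator/100) = 12429.8 / 0.995 = 12492.26.

kr 12,492.26 billion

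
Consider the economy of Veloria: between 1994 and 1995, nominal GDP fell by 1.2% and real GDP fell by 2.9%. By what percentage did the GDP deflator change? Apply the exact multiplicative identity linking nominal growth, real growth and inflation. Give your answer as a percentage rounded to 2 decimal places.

(1 + g_nom) = (1 + g_real)(1 + π), so π = 0.9880 / 0.9710 − 1 = 0.01751.

1.75%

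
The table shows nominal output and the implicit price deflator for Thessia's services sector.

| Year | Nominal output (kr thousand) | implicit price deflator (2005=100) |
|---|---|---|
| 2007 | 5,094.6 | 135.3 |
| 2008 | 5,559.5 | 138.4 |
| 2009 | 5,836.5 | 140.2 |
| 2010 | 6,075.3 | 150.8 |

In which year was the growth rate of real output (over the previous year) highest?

2008

2008: real = 5559.5/1.384 = 4016.98; growth vs 2007 (3765.41) = 6.68%.
2009: real = 5836.5/1.402 = 4162.98; growth vs 2008 (4016.98) = 3.63%.
2010: real = 6075.3/1.508 = 4028.71; growth vs 2009 (4162.98) = -3.23%.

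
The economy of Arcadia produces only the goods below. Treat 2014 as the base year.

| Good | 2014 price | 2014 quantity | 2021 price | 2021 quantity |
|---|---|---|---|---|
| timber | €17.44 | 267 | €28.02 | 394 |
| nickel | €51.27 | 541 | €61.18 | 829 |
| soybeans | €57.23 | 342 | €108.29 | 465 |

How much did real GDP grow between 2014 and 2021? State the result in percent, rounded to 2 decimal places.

Real GDP 2014 = Nominal GDP 2014 = 17.44·267 + 51.27·541 + 57.23·342 = 51966.21.
Real GDP 2021 (at 2014 prices) = 17.44·394 + 51.27·829 + 57.23·465 = 75986.14.
Real growth = 75986.14/51966.21 − 1 = 0.4622.

46.22%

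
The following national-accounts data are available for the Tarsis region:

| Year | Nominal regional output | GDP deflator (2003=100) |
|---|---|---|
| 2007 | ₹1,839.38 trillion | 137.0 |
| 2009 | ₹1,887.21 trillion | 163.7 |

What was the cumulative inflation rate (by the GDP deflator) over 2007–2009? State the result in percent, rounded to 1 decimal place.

Price-level change = 163.7 / 137.0 − 1 = 0.1949.

19.5%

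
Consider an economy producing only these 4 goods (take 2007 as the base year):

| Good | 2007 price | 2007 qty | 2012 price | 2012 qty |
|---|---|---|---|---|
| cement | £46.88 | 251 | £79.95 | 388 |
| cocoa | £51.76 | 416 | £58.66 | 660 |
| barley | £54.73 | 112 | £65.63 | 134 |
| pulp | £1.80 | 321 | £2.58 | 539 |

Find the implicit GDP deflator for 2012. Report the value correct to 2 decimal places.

131.76

Nominal GDP 2012 = 79.95·388 + 58.66·660 + 65.63·134 + 2.58·539 = 79921.24.
Real GDP 2012 (at 2007 prices) = 46.88·388 + 51.76·660 + 54.73·134 + 1.80·539 = 60655.06.
Deflator = Nominal/Real × 100 = 79921.24/60655.06 × 100 = 131.764.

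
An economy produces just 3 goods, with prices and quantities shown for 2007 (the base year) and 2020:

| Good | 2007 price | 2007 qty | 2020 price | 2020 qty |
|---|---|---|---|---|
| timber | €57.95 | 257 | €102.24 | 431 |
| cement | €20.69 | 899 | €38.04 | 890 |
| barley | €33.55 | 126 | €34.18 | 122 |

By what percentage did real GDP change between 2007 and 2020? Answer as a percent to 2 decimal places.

25.88%

Real GDP 2007 = Nominal GDP 2007 = 57.95·257 + 20.69·899 + 33.55·126 = 37720.76.
Real GDP 2020 (at 2007 prices) = 57.95·431 + 20.69·890 + 33.55·122 = 47483.65.
Real growth = 47483.65/37720.76 − 1 = 0.2588.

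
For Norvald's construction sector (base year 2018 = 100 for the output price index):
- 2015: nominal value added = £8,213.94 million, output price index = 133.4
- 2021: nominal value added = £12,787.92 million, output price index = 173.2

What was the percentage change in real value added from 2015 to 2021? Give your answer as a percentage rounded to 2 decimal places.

Deflate each year: 2015 → 8213.94/1.334 = 6157.38; 2021 → 12787.92/1.732 = 7383.33.
So real value added changed by 7383.33/6157.38 − 1 = 0.1991, i.e. 19.91%.

19.91%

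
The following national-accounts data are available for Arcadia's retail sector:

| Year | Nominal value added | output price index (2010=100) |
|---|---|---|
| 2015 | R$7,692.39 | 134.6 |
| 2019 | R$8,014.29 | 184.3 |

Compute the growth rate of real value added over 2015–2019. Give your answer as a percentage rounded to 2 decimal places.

-23.91%

Deflate each year: 2015 → 7692.39/1.346 = 5715.00; 2019 → 8014.29/1.843 = 4348.50.
So real value added changed by 4348.50/5715.00 − 1 = -0.2391, i.e. -23.91%.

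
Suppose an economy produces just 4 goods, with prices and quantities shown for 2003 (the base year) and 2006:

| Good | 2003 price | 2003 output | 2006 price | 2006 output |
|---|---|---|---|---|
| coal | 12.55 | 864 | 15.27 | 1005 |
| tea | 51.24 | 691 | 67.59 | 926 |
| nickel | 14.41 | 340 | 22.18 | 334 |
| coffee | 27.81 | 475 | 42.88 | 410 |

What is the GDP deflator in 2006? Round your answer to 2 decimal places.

Nominal GDP 2006 = 15.27·1005 + 67.59·926 + 22.18·334 + 42.88·410 = 102923.61.
Real GDP 2006 (at 2003 prices) = 12.55·1005 + 51.24·926 + 14.41·334 + 27.81·410 = 76276.03.
Deflator = Nominal/Real × 100 = 102923.61/76276.03 × 100 = 134.936.

134.94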